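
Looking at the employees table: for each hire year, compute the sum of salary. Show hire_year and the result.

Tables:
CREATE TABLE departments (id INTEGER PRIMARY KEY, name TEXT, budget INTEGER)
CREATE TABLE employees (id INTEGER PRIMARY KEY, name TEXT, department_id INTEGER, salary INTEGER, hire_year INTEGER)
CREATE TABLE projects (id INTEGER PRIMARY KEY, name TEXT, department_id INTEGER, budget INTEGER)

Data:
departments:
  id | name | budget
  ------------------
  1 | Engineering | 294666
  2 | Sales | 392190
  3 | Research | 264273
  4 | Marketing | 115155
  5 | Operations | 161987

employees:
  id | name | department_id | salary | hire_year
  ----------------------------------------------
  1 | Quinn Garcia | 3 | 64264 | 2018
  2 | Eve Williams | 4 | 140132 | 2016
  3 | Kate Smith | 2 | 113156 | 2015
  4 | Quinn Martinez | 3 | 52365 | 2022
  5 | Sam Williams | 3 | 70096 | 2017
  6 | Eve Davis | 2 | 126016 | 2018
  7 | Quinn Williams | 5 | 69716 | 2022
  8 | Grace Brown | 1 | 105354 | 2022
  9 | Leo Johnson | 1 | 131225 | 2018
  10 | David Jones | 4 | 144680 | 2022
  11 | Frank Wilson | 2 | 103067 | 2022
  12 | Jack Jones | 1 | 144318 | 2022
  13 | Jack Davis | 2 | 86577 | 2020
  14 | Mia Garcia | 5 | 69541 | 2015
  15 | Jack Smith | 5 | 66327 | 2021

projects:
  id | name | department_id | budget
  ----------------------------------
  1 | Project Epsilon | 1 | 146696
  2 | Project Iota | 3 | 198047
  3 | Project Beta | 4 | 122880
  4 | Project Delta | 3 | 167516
SELECT hire_year, SUM(salary) AS sum_salary FROM employees GROUP BY hire_year

Execution result:
hire_year | sum_salary
2015 | 182697
2016 | 140132
2017 | 70096
2018 | 321505
2020 | 86577
2021 | 66327
2022 | 619500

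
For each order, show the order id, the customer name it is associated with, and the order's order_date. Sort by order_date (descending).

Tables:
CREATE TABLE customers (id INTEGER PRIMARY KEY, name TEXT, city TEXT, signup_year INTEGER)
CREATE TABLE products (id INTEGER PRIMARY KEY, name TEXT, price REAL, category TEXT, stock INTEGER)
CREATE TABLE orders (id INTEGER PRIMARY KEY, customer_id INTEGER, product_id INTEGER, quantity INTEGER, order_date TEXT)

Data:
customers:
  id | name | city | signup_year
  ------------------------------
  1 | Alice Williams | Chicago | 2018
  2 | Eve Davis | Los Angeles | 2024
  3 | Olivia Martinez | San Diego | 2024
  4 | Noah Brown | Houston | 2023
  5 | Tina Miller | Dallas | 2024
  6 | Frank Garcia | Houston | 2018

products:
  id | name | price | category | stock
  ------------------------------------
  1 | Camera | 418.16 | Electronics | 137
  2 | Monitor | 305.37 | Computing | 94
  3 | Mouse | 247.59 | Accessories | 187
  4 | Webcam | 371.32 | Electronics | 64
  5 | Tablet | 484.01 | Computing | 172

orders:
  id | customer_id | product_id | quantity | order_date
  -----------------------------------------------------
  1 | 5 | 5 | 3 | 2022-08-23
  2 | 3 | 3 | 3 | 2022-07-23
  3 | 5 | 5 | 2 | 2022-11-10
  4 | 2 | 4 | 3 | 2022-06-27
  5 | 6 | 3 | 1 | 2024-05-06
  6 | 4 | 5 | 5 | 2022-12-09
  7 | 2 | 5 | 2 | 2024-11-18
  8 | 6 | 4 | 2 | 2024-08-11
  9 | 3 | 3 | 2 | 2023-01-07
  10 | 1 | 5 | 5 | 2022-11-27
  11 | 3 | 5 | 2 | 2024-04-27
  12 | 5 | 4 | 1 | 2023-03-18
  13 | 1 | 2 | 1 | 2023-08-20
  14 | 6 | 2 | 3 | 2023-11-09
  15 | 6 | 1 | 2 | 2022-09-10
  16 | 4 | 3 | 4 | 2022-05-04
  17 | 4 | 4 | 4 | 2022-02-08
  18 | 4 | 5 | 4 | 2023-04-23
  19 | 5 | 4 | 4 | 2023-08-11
SELECT c.id, p.name AS customer, c.order_date FROM orders c JOIN customers p ON c.customer_id = p.id ORDER BY c.order_date DESC

Execution result:
id | customer | order_date
7 | Eve Davis | 2024-11-18
8 | Frank Garcia | 2024-08-11
5 | Frank Garcia | 2024-05-06
11 | Olivia Martinez | 2024-04-27
14 | Frank Garcia | 2023-11-09
13 | Alice Williams | 2023-08-20
19 | Tina Miller | 2023-08-11
18 | Noah Brown | 2023-04-23
12 | Tina Miller | 2023-03-18
9 | Olivia Martinez | 2023-01-07
6 | Noah Brown | 2022-12-09
10 | Alice Williams | 2022-11-27
3 | Tina Miller | 2022-11-10
15 | Frank Garcia | 2022-09-10
1 | Tina Miller | 2022-08-23
2 | Olivia Martinez | 2022-07-23
4 | Eve Davis | 2022-06-27
16 | Noah Brown | 2022-05-04
17 | Noah Brown | 2022-02-08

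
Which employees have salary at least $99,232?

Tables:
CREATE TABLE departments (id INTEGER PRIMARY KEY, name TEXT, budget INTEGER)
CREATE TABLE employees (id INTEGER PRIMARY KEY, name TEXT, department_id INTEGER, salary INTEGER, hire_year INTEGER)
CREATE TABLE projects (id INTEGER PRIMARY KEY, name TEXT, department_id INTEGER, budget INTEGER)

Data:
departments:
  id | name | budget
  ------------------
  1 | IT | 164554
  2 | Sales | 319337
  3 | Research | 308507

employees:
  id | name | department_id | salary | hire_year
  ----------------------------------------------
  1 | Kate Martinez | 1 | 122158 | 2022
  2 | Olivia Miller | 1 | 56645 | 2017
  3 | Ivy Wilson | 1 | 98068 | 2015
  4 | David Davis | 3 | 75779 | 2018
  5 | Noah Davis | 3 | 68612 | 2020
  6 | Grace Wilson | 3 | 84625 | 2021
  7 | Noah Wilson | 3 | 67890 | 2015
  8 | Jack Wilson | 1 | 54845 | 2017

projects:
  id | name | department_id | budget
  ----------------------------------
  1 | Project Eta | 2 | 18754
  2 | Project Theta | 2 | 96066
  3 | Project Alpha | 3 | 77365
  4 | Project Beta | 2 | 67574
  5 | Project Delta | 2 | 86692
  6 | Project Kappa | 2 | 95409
SELECT name, salary FROM employees WHERE salary >= 99232

Execution result:
name | salary
Kate Martinez | 122158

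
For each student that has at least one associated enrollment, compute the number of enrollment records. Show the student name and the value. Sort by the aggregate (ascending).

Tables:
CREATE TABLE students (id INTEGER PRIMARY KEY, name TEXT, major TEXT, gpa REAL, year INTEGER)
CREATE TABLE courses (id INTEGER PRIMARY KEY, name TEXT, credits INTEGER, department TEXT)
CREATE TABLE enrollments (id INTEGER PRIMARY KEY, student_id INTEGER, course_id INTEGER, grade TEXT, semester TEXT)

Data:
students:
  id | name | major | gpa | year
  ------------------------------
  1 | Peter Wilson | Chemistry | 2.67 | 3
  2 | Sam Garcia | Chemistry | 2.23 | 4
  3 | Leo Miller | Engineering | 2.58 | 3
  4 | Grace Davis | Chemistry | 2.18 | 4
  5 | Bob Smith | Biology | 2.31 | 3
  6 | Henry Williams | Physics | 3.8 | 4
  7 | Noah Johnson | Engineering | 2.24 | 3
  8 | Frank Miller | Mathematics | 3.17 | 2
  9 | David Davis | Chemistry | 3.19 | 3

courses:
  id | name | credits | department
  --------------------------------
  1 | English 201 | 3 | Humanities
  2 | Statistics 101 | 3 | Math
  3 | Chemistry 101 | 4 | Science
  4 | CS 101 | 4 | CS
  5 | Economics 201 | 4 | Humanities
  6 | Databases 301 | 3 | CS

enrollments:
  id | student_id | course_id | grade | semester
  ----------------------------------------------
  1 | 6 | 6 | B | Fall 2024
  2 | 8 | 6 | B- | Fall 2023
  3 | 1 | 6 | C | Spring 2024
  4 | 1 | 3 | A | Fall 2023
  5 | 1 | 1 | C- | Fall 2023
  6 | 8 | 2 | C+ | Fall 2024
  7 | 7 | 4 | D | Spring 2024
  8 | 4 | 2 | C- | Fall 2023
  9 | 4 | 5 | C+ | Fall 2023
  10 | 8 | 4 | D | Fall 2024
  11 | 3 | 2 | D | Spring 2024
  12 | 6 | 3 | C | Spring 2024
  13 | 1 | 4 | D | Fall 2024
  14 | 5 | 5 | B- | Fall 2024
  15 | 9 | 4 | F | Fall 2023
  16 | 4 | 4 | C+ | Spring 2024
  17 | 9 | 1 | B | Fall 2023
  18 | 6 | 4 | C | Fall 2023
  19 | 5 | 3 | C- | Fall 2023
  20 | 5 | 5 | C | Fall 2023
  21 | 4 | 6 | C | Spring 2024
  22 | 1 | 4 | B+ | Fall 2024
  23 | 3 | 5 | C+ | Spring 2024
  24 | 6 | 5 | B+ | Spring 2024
SELECT p.name, COUNT(*) AS n FROM enrollments c JOIN students p ON c.student_id = p.id GROUP BY p.id, p.name ORDER BY n ASC

Execution result:
name | n
Noah Johnson | 1
Leo Miller | 2
David Davis | 2
Bob Smith | 3
Frank Miller | 3
Grace Davis | 4
Henry Williams | 4
Peter Wilson | 5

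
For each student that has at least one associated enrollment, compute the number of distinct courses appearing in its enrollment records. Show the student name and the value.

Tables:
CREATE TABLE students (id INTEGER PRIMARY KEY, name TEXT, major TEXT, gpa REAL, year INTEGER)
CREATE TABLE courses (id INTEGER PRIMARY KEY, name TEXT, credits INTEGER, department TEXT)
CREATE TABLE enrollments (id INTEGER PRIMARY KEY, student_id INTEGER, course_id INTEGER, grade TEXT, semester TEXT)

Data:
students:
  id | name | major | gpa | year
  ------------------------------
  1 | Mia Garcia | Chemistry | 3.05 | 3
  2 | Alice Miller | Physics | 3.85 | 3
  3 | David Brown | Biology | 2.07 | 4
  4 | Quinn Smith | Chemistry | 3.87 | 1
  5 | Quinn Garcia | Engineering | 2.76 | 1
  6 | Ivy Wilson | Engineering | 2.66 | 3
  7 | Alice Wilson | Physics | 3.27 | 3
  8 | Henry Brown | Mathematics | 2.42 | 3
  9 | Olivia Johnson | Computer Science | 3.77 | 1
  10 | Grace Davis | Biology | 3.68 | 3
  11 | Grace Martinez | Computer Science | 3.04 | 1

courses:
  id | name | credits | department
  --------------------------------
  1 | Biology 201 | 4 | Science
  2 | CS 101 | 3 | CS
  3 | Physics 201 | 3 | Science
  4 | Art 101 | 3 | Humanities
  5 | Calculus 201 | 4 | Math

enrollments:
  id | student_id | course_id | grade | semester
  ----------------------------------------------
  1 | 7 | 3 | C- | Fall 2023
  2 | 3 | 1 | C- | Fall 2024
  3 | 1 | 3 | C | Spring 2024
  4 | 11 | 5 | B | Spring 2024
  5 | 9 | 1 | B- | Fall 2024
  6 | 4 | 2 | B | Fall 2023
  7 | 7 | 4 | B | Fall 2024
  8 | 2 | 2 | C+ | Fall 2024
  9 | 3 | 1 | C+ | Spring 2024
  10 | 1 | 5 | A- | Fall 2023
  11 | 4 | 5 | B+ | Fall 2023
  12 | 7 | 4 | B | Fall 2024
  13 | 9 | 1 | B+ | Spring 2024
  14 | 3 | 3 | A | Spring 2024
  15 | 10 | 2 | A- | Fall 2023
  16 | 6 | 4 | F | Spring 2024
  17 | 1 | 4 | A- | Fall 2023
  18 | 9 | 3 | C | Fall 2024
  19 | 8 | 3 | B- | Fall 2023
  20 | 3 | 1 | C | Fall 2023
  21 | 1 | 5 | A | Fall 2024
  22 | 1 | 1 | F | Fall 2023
SELECT p.name, COUNT(DISTINCT c.course_id) AS distinct_course_count FROM enrollments c JOIN students p ON c.student_id = p.id GROUP BY p.id, p.name

Execution result:
name | distinct_course_count
Mia Garcia | 4
Alice Miller | 1
David Brown | 2
Quinn Smith | 2
Ivy Wilson | 1
Alice Wilson | 2
Henry Brown | 1
Olivia Johnson | 2
Grace Davis | 1
Grace Martinez | 1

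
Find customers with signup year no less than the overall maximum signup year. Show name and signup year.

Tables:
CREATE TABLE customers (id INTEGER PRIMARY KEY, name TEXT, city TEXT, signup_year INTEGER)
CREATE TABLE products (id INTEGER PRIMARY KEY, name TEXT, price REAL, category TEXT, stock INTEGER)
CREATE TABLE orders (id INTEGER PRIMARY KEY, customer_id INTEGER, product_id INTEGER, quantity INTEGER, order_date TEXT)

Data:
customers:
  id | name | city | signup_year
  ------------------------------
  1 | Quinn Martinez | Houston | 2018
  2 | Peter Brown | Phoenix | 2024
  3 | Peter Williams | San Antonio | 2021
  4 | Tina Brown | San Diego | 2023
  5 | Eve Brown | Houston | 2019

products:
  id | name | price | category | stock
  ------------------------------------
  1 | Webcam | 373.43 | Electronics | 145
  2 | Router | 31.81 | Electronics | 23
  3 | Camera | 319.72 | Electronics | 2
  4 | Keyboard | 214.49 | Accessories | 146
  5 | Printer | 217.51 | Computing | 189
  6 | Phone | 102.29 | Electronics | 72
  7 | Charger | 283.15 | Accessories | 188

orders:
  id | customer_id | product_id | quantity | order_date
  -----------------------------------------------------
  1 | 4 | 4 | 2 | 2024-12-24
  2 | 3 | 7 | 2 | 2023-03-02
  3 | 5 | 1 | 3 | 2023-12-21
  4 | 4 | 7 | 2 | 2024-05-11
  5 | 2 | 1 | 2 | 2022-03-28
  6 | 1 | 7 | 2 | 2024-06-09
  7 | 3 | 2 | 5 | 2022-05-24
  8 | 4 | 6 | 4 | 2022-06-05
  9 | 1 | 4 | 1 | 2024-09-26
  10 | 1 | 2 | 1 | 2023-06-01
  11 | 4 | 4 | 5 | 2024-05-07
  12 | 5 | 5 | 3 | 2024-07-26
SELECT name, signup_year FROM customers WHERE signup_year >= (SELECT MAX(signup_year) FROM customers)

Execution result:
name | signup_year
Peter Brown | 2024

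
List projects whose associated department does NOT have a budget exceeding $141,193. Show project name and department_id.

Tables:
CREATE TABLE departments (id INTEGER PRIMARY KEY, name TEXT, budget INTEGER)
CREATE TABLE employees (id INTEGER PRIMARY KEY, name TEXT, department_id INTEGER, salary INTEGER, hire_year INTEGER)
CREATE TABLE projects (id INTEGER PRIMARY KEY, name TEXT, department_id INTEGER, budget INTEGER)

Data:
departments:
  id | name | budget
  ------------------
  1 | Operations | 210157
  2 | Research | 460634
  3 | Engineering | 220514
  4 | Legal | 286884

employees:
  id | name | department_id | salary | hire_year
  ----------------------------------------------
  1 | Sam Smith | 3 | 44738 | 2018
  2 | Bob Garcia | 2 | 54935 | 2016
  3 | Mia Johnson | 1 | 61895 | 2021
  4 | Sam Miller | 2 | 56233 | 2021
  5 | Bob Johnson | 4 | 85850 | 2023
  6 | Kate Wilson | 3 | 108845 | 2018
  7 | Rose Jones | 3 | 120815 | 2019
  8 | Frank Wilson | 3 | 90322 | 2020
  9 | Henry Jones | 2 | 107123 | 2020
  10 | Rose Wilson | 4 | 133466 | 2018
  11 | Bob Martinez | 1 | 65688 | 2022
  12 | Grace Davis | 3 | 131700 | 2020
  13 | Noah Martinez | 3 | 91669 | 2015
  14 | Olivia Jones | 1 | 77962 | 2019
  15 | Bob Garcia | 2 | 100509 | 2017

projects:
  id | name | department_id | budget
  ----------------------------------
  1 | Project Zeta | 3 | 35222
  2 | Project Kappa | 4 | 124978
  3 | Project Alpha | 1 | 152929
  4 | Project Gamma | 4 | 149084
SELECT name, department_id FROM projects WHERE department_id NOT IN (SELECT id FROM departments WHERE budget > 141193)

Execution result:
(no rows)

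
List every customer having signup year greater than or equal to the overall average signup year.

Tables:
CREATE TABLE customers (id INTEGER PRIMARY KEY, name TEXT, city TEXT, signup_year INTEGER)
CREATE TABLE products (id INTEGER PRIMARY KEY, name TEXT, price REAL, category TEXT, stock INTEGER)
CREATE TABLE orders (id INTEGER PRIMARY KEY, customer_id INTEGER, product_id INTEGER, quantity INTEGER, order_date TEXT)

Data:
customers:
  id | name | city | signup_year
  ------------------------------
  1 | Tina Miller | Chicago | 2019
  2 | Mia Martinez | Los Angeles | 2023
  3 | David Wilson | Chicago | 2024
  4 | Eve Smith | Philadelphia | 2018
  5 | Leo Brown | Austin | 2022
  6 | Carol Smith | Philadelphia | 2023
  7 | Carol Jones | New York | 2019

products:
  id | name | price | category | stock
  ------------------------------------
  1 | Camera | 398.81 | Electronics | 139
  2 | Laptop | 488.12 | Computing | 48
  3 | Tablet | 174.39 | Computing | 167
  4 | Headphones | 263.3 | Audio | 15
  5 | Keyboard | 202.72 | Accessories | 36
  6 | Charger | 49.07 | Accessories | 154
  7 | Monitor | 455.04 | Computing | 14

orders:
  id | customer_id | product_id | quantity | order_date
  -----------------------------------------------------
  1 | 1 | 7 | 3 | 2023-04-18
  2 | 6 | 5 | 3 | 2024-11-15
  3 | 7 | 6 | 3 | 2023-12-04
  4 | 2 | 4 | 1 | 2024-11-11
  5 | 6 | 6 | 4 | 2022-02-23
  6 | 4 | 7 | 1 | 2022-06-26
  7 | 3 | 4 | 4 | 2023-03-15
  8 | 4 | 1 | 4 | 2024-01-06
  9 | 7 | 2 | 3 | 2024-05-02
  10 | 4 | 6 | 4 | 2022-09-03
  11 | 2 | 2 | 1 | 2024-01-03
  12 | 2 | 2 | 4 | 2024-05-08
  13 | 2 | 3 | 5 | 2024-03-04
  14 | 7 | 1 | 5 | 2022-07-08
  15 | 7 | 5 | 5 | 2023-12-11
SELECT name, signup_year FROM customers WHERE signup_year >= (SELECT AVG(signup_year) FROM customers)

Execution result:
name | signup_year
Mia Martinez | 2023
David Wilson | 2024
Leo Brown | 2022
Carol Smith | 2023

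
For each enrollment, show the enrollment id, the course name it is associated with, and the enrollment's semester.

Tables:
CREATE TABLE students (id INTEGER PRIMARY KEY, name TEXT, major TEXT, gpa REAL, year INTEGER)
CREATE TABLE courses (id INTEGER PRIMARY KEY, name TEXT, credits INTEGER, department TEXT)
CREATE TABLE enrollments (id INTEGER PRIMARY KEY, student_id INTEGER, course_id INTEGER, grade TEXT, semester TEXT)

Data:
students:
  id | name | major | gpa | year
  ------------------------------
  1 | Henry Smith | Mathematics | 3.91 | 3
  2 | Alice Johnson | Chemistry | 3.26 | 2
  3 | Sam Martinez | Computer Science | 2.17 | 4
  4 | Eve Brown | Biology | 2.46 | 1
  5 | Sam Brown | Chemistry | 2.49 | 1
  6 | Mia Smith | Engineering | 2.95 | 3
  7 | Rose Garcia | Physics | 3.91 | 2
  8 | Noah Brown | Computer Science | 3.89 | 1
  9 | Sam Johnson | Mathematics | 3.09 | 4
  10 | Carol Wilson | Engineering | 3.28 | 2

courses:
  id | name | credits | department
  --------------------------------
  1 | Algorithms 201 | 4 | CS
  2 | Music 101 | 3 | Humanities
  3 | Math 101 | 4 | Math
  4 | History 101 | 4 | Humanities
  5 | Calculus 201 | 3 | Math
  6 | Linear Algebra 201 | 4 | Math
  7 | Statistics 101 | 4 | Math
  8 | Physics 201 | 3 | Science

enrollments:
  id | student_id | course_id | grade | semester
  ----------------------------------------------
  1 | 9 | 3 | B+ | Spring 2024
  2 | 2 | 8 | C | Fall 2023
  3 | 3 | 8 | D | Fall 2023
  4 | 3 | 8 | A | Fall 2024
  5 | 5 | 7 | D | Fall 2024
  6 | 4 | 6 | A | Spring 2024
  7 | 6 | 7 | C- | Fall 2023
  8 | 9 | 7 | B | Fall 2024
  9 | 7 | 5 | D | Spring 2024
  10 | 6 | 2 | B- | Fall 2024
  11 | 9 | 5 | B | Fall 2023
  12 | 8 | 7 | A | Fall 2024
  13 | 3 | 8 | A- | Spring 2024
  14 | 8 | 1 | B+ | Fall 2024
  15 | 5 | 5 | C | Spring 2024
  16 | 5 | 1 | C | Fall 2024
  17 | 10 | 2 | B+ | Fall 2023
SELECT c.id, p.name AS course, c.semester FROM enrollments c JOIN courses p ON c.course_id = p.id

Execution result:
id | course | semester
1 | Math 101 | Spring 2024
2 | Physics 201 | Fall 2023
3 | Physics 201 | Fall 2023
4 | Physics 201 | Fall 2024
5 | Statistics 101 | Fall 2024
6 | Linear Algebra 201 | Spring 2024
7 | Statistics 101 | Fall 2023
8 | Statistics 101 | Fall 2024
9 | Calculus 201 | Spring 2024
10 | Music 101 | Fall 2024
11 | Calculus 201 | Fall 2023
12 | Statistics 101 | Fall 2024
13 | Physics 201 | Spring 2024
14 | Algorithms 201 | Fall 2024
15 | Calculus 201 | Spring 2024
16 | Algorithms 201 | Fall 2024
17 | Music 101 | Fall 2023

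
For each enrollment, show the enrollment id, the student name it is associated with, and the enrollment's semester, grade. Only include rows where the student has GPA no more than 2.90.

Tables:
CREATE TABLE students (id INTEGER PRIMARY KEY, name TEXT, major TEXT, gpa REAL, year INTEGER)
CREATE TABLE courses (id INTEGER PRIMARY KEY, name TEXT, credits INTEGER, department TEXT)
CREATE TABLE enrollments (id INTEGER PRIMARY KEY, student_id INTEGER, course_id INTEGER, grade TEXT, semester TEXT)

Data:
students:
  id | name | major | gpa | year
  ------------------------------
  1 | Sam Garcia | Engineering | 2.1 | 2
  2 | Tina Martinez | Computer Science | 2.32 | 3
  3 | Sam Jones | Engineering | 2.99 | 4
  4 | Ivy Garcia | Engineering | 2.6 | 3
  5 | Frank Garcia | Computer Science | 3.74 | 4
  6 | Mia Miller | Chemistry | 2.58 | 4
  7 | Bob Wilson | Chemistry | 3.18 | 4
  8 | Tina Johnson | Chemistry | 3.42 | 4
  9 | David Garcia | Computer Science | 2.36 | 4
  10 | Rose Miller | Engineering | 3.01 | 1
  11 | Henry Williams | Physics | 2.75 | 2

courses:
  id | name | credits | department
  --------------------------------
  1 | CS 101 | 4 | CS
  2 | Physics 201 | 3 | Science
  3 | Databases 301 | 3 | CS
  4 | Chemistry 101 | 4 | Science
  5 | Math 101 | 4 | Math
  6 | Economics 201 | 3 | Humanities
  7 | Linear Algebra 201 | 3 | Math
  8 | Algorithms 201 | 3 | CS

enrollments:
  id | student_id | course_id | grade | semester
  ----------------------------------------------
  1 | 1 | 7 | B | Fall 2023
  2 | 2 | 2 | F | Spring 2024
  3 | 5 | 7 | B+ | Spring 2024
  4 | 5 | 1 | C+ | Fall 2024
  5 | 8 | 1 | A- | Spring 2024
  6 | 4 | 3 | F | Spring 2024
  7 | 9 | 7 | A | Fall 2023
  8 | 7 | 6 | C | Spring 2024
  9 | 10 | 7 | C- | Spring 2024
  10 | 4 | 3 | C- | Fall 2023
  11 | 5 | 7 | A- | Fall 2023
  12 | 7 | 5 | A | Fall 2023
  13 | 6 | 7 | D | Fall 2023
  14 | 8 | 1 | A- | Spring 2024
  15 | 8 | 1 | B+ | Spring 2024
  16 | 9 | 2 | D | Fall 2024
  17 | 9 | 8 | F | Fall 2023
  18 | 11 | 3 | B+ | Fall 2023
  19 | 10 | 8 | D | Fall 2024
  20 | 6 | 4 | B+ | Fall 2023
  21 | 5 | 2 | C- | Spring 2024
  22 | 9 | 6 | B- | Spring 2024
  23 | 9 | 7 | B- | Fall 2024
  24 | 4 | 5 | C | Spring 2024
SELECT c.id, p.name AS student, c.semester, c.grade FROM enrollments c JOIN students p ON c.student_id = p.id WHERE p.gpa <= 2.9

Execution result:
id | student | semester | grade
1 | Sam Garcia | Fall 2023 | B
2 | Tina Martinez | Spring 2024 | F
6 | Ivy Garcia | Spring 2024 | F
7 | David Garcia | Fall 2023 | A
10 | Ivy Garcia | Fall 2023 | C-
13 | Mia Miller | Fall 2023 | D
16 | David Garcia | Fall 2024 | D
17 | David Garcia | Fall 2023 | F
18 | Henry Williams | Fall 2023 | B+
20 | Mia Miller | Fall 2023 | B+
22 | David Garcia | Spring 2024 | B-
23 | David Garcia | Fall 2024 | B-
24 | Ivy Garcia | Spring 2024 | C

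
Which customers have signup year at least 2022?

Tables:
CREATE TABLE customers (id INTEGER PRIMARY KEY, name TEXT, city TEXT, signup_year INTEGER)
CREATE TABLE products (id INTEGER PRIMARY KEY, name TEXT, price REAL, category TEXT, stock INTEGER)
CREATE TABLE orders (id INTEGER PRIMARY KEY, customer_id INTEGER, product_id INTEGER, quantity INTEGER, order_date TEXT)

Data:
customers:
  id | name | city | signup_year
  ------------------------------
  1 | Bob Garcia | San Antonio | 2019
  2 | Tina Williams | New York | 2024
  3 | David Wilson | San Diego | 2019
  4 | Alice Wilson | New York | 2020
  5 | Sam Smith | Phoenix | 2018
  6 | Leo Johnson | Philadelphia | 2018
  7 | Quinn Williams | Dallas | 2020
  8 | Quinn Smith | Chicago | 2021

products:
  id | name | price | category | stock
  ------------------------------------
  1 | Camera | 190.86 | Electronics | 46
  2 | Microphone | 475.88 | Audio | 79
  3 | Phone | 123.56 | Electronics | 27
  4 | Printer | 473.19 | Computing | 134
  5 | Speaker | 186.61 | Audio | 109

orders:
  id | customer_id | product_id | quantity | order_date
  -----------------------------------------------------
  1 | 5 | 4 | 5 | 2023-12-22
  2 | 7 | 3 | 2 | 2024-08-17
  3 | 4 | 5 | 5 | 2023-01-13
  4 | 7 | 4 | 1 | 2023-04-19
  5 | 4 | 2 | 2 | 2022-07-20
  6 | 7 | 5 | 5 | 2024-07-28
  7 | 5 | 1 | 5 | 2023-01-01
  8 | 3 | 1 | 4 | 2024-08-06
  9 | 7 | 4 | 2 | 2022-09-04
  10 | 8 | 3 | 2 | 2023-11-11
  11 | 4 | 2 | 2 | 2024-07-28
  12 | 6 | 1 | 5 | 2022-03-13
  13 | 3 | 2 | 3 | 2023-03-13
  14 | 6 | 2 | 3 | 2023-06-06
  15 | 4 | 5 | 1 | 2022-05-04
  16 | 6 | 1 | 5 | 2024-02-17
SELECT name, signup_year FROM customers WHERE signup_year >= 2022

Execution result:
name | signup_year
Tina Williams | 2024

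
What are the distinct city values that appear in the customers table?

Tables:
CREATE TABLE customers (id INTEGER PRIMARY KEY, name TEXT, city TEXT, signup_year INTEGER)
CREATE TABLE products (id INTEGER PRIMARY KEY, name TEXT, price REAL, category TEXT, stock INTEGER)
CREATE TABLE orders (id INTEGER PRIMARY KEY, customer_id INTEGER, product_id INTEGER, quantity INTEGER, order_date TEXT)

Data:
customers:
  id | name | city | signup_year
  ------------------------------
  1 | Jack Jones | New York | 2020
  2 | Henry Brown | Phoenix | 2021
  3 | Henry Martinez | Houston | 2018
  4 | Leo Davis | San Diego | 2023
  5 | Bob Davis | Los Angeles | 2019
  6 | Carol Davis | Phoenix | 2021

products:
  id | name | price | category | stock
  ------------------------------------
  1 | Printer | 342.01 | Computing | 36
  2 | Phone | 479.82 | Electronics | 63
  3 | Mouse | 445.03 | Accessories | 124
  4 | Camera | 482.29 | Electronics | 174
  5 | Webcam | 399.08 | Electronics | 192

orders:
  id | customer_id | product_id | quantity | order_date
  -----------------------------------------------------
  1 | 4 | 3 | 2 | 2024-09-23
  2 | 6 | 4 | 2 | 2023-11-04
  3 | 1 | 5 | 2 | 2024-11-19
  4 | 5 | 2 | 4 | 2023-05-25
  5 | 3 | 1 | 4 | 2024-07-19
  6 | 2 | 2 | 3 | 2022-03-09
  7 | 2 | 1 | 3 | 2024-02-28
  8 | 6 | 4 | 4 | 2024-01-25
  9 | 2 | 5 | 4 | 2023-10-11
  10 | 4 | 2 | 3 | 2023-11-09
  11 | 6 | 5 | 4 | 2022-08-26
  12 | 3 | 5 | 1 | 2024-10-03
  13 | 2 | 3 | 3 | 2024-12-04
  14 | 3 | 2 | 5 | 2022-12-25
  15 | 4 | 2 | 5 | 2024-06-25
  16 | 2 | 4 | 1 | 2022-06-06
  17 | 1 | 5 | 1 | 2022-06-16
SELECT DISTINCT city FROM customers

Execution result:
city
New York
Phoenix
Houston
San Diego
Los Angeles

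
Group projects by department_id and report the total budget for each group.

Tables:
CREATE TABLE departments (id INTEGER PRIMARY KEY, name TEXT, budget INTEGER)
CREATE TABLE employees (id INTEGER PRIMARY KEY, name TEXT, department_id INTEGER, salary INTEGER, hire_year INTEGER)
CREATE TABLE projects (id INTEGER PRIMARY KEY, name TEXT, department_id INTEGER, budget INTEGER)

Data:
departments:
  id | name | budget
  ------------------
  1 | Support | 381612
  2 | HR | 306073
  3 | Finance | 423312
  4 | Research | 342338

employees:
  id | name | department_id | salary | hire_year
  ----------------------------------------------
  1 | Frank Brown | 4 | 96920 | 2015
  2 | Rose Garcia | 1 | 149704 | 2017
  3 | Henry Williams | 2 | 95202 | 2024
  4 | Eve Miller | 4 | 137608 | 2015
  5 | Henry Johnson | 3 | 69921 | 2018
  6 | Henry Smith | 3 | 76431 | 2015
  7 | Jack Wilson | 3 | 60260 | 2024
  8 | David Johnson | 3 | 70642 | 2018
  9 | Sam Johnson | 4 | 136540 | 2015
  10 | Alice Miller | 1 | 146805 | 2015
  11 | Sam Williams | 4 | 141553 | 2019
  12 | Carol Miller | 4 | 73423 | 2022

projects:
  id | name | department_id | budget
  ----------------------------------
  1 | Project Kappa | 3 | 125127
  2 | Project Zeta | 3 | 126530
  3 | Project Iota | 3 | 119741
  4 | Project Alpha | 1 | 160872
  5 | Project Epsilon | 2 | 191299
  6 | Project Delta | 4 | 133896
SELECT department_id, SUM(budget) AS sum_budget FROM projects GROUP BY department_id

Execution result:
department_id | sum_budget
1 | 160872
2 | 191299
3 | 371398
4 | 133896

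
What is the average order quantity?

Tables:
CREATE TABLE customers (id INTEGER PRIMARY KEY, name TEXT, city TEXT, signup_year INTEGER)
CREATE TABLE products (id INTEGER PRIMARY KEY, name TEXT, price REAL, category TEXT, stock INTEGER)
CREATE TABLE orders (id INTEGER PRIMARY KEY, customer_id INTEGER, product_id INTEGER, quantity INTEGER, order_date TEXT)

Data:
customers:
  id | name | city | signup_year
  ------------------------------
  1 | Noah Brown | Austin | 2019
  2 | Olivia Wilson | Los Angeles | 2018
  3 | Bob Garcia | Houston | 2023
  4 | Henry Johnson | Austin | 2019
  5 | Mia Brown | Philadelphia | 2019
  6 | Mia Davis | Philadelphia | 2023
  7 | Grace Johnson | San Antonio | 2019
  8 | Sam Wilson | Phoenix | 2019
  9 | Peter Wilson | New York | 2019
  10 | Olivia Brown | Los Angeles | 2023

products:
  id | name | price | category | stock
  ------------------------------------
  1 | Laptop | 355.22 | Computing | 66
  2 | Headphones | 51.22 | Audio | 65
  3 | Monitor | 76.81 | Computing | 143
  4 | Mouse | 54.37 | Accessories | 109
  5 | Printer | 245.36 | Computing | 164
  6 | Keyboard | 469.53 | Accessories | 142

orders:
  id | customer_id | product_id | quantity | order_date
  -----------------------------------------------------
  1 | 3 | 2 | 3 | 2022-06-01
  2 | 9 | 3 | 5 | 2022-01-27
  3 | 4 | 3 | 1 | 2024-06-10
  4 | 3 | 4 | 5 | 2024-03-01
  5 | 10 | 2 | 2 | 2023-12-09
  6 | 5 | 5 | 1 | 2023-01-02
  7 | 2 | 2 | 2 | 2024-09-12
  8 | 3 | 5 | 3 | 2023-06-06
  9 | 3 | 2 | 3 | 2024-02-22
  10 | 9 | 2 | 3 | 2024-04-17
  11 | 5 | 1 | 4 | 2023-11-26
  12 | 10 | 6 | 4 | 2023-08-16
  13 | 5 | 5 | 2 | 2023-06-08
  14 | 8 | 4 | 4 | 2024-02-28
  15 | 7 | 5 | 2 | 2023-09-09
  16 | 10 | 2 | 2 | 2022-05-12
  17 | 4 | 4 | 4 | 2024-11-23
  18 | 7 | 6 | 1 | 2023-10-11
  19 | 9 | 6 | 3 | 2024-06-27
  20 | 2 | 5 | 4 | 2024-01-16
SELECT AVG(quantity) FROM orders

Execution result:
2.90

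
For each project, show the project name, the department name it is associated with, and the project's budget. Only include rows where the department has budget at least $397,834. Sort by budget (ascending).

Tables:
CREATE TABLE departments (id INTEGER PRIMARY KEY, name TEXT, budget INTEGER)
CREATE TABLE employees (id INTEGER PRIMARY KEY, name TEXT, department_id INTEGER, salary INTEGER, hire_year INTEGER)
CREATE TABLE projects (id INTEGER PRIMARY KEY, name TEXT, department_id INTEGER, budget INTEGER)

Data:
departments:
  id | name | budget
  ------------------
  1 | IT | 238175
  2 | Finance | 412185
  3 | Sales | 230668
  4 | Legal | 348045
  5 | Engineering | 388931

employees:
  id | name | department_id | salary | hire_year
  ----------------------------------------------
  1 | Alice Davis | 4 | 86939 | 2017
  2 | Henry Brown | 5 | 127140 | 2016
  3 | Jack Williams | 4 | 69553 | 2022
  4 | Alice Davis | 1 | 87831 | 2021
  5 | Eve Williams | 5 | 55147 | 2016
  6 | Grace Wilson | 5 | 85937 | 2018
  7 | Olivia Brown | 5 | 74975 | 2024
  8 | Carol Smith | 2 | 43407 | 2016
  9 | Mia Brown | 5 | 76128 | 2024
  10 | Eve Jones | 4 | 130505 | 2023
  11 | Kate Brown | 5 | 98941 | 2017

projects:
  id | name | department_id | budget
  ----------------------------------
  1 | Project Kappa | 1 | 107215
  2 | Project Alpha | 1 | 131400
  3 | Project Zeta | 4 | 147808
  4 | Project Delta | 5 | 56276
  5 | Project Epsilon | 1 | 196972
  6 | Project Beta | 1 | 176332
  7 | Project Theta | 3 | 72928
SELECT c.name, p.name AS department, c.budget FROM projects c JOIN departments p ON c.department_id = p.id WHERE p.budget >= 397834 ORDER BY c.budget ASC

Execution result:
(no rows)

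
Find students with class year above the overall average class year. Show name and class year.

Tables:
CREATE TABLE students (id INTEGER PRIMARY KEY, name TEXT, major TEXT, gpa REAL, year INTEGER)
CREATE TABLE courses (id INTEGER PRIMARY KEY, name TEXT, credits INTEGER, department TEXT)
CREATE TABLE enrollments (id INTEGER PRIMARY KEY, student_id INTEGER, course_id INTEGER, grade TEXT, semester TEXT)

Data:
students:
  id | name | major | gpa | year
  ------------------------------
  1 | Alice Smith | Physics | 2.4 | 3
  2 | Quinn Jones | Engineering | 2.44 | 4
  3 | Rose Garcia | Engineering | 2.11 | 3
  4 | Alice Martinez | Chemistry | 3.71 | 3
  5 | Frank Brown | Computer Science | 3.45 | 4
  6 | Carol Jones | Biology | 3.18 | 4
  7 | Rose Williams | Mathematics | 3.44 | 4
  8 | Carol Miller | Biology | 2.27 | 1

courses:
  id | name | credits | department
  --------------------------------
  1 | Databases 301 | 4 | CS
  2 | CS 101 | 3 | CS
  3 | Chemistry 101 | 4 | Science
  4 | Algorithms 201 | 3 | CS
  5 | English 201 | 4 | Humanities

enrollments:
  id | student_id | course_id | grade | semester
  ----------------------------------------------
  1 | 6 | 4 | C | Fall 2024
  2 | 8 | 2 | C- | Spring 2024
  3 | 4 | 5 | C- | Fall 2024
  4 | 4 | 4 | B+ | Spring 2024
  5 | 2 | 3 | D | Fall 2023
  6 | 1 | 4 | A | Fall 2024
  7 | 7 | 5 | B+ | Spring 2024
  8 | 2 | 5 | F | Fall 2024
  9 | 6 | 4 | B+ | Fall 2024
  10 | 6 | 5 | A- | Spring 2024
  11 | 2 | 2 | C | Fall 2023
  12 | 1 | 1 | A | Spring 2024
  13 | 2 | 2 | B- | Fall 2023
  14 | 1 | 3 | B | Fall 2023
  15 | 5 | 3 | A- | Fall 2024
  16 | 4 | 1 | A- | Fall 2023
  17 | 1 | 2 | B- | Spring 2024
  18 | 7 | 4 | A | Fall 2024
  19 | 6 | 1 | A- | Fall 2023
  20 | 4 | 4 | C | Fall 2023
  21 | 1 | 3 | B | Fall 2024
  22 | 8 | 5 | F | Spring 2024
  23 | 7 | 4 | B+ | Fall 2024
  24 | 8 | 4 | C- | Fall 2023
SELECT name, year FROM students WHERE year > (SELECT AVG(year) FROM students)

Execution result:
name | year
Quinn Jones | 4
Frank Brown | 4
Carol Jones | 4
Rose Williams | 4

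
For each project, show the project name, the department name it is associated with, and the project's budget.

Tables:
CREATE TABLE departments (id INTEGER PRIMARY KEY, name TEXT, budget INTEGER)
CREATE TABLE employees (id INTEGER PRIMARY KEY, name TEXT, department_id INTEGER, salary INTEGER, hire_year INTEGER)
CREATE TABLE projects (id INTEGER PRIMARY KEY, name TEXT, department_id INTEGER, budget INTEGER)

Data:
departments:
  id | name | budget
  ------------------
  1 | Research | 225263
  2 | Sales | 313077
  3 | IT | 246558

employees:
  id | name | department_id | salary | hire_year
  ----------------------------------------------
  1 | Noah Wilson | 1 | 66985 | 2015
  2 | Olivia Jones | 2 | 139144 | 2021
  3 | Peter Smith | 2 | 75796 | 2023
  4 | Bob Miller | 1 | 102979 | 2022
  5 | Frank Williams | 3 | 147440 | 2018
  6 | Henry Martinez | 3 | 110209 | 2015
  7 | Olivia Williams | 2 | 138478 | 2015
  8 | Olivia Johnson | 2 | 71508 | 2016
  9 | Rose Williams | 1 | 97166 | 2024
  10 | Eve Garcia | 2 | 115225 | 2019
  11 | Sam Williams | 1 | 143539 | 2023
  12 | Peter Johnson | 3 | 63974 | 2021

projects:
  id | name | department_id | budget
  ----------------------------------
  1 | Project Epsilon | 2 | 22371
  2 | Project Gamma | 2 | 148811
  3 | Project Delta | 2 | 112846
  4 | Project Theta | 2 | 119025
SELECT c.name, p.name AS department, c.budget FROM projects c JOIN departments p ON c.department_id = p.id

Execution result:
name | department | budget
Project Epsilon | Sales | 22371
Project Gamma | Sales | 148811
Project Delta | Sales | 112846
Project Theta | Sales | 119025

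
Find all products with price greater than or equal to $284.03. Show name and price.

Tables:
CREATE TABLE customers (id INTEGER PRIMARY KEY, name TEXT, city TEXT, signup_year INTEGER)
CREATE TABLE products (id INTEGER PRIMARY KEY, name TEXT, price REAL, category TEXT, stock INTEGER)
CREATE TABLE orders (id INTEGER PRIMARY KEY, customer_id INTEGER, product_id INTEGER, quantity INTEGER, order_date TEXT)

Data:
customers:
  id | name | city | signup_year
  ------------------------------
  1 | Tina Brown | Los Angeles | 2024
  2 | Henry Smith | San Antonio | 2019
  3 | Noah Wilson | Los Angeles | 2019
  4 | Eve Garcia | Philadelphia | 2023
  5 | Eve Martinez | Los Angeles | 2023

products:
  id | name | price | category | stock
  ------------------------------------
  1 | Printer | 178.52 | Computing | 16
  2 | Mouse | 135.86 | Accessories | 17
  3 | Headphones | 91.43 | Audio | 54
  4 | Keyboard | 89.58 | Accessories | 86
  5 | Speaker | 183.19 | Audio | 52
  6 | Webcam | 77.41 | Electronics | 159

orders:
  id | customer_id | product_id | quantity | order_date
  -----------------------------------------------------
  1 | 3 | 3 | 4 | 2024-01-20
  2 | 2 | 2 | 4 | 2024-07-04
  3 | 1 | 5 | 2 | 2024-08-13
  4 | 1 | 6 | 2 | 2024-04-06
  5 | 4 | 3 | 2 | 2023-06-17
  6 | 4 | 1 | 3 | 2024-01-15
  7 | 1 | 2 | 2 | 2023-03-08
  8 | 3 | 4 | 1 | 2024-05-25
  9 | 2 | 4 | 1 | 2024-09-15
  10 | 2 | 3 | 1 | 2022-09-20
SELECT name, price FROM products WHERE price >= 284.03

Execution result:
(no rows)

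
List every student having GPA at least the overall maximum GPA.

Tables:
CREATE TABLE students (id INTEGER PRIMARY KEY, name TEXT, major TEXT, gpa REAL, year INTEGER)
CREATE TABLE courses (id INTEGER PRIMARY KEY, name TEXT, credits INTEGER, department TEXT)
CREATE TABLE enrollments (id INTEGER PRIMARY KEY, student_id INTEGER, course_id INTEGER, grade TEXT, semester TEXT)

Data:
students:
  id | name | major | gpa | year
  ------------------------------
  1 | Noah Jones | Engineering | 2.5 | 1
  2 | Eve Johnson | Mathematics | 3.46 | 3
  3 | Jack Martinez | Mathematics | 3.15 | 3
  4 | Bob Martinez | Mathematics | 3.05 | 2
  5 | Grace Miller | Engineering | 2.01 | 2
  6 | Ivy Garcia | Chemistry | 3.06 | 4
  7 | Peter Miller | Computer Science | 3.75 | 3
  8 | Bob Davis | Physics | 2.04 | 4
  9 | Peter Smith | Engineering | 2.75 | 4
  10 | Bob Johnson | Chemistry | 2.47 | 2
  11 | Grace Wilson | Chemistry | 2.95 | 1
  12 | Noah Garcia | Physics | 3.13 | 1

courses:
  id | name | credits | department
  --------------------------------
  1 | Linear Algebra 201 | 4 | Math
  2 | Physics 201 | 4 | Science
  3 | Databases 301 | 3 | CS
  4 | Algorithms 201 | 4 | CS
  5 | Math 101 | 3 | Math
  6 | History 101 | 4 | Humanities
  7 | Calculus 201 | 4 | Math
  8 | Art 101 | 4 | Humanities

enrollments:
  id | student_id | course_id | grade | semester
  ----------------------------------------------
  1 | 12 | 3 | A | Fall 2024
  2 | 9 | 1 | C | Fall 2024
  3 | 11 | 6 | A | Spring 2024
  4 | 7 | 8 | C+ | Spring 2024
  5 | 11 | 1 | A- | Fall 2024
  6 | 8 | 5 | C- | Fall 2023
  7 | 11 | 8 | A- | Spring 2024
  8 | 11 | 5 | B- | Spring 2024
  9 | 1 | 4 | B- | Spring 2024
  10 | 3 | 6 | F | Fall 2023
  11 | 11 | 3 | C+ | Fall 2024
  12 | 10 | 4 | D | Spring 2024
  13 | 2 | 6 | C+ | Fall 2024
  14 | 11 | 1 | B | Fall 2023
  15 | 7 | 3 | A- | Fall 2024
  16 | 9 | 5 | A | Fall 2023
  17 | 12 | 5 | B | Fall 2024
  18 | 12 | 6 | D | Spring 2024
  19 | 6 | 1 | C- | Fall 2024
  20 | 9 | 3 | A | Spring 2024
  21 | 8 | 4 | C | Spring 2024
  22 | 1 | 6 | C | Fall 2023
SELECT name, gpa FROM students WHERE gpa >= (SELECT MAX(gpa) FROM students)

Execution result:
name | gpa
Peter Miller | 3.75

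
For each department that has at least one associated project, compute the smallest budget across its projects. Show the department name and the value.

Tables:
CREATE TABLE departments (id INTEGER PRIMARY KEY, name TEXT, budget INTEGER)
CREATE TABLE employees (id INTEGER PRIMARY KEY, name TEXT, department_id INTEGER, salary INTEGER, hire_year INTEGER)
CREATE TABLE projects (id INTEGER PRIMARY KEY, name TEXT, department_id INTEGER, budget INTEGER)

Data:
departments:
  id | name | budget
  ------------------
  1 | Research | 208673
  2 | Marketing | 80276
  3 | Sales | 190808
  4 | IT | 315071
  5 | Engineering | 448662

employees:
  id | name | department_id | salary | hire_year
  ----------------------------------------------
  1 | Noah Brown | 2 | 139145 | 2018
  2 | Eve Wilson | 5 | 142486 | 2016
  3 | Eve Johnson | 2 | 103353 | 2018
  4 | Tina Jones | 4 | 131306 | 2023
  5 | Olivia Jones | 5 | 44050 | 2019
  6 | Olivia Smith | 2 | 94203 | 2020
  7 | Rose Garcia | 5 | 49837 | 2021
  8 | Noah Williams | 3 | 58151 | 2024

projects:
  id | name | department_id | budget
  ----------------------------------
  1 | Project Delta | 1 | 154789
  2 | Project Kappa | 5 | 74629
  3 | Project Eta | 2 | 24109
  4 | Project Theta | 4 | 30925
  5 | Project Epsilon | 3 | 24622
SELECT p.name, MIN(c.budget) AS min_budget FROM projects c JOIN departments p ON c.department_id = p.id GROUP BY p.id, p.name

Execution result:
name | min_budget
Research | 154789
Marketing | 24109
Sales | 24622
IT | 30925
Engineering | 74629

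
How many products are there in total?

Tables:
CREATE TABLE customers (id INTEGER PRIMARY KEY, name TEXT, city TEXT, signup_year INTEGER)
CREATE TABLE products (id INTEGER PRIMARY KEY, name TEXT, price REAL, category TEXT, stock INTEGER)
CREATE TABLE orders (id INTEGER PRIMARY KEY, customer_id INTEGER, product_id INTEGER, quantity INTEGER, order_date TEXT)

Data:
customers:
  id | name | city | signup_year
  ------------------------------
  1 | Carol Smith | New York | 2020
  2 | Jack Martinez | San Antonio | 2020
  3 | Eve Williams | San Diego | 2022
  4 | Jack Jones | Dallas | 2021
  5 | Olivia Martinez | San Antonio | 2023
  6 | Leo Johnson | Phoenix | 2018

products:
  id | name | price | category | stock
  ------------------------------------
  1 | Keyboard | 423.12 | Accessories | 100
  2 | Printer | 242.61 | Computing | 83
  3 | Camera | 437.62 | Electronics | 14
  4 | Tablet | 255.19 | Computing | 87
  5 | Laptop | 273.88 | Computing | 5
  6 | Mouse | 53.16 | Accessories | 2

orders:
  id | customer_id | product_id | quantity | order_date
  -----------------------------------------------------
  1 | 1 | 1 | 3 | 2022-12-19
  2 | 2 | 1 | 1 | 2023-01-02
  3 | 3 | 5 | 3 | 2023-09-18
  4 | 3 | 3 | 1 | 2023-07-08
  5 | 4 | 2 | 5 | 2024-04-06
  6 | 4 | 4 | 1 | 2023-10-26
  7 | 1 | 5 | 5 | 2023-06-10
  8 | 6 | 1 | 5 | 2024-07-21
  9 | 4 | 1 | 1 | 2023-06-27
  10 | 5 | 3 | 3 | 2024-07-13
SELECT COUNT(*) FROM products

Execution result:
6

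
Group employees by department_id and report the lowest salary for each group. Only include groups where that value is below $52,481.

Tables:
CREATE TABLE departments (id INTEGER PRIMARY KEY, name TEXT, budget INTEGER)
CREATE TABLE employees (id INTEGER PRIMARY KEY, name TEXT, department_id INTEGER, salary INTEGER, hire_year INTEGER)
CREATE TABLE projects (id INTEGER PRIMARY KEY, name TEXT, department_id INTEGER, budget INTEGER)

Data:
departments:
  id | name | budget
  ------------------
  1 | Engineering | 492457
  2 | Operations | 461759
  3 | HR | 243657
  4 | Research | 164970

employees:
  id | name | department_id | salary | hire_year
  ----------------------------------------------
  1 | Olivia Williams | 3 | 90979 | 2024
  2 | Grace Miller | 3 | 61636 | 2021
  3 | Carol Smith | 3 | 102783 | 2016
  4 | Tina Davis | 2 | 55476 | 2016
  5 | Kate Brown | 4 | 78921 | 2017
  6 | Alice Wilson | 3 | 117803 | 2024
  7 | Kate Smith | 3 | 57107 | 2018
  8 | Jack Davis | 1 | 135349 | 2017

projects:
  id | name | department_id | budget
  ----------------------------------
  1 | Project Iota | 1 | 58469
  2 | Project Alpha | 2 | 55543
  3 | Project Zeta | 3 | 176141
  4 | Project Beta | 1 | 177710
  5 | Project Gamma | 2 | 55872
SELECT department_id, MIN(salary) AS min_salary FROM employees GROUP BY department_id HAVING MIN(salary) < 52481

Execution result:
(no rows)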